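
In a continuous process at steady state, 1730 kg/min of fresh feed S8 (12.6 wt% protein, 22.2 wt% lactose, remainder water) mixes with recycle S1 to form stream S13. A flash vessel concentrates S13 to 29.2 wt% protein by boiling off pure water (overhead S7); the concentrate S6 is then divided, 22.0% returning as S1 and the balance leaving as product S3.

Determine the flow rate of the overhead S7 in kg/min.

Overall protein balance (none leaves overhead): protein in fresh feed = protein in product, i.e. 1730×0.126 = (1−0.220)·S6·0.292.
S6 = 217.98/(0.292×0.780) = 957.06 kg/min.
Recycle S1 = 0.220×957.06 = 210.55 kg/min.
Combined feed S13 = 1730 + 210.55 = 1940.6 kg/min.
Overhead S7 = S13 − S6 = 1940.6 − 957.06 = 983.49 kg/min.

983.5 kg/min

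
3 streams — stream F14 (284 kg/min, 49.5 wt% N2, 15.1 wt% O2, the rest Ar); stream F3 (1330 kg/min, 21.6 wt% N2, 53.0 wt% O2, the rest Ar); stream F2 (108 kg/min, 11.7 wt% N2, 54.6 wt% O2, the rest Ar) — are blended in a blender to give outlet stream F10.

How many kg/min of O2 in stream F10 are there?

806.8 kg/min

O2 out = O2 in = 284×0.151 + 1330×0.530 + 108×0.546 = 806.75 kg/min.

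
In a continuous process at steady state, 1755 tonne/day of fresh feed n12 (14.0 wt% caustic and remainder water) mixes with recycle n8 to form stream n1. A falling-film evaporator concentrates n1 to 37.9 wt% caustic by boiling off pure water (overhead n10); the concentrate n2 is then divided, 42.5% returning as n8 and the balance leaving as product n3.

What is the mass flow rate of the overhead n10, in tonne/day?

1107 tonne/day

Overall caustic balance (none leaves overhead): caustic in fresh feed = caustic in product, i.e. 1755×0.140 = (1−0.425)·n2·0.379.
n2 = 245.7/(0.379×0.575) = 1127.5 tonne/day.
Recycle n8 = 0.425×1127.5 = 479.17 tonne/day.
Combined feed n1 = 1755 + 479.17 = 2234.2 tonne/day.
Overhead n10 = n1 − n2 = 2234.2 − 1127.5 = 1106.7 tonne/day.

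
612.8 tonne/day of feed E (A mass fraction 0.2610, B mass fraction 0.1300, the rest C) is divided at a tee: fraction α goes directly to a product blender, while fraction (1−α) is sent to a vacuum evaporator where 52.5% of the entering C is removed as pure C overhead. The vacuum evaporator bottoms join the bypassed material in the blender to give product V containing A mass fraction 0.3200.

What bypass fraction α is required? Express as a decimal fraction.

All 612.8×0.261 = 159.94 tonne/day of A reaches V, so V = 159.94/0.320 = 499.81 tonne/day and vapour = 112.98 tonne/day.
The evaporator receives (1−α)·612.8 of feed at 0.609 C and removes 0.525 of that C:
0.525×0.609×(1−α)×612.8 = 112.98
(1−α) = 112.98/195.93 = 0.5767;  α = 0.4233.

0.423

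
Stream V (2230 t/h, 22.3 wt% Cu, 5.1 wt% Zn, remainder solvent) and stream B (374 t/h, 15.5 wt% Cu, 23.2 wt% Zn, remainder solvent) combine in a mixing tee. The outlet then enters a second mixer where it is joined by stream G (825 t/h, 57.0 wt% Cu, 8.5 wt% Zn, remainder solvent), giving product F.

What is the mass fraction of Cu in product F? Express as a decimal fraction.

Overall, product flow = 3429 t/h.
Cu in = 2230×0.223 + 374×0.155 + 825×0.570 = 1025.5 t/h.
Cu fraction in F = 0.299.

0.299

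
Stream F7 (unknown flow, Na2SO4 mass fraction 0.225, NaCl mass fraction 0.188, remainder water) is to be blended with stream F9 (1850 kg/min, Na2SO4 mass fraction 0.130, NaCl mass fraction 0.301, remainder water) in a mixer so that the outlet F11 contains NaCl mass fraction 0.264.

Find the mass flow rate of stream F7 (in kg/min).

900.7 kg/min

Let F7 be the unknown flow. Total out = 1850 + F7.
NaCl balance: 556.85 + 0.188·F7 = 0.264·(1850 + F7)
(0.188 − 0.264)·F7 = 0.264×1850 − 556.85 = -68.45
F7 = -68.45 / -0.076 = 900.66 kg/min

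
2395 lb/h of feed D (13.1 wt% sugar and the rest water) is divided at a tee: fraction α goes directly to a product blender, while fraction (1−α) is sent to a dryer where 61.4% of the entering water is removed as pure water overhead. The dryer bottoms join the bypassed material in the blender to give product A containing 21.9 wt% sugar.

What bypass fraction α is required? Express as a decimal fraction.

0.247

All 2395×0.131 = 313.75 lb/h of sugar reaches A, so A = 313.75/0.219 = 1432.6 lb/h and vapour = 962.37 lb/h.
The evaporator receives (1−α)·2395 of feed at 0.869 water and removes 0.614 of that water:
0.614×0.869×(1−α)×2395 = 962.37
(1−α) = 962.37/1277.9 = 0.7531;  α = 0.2469.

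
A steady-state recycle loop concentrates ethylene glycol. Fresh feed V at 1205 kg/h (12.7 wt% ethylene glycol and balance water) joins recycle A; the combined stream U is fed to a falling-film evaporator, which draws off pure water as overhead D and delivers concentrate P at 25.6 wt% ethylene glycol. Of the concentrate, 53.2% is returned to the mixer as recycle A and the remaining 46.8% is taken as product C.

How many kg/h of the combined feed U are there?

1885 kg/h

Overall ethylene glycol balance (none leaves overhead): ethylene glycol in fresh feed = ethylene glycol in product, i.e. 1205×0.127 = (1−0.532)·P·0.256.
P = 153.03/(0.256×0.468) = 1277.3 kg/h.
Recycle A = 0.532×1277.3 = 679.54 kg/h.
Combined feed U = 1205 + 679.54 = 1884.5 kg/h.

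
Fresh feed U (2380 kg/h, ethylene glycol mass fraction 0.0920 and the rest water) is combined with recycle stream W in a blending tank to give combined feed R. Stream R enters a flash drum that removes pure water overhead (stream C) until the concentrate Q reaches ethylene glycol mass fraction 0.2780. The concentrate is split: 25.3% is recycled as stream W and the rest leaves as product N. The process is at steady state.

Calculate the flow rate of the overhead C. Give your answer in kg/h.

Overall ethylene glycol balance (none leaves overhead): ethylene glycol in fresh feed = ethylene glycol in product, i.e. 2380×0.092 = (1−0.253)·Q·0.278.
Q = 218.96/(0.278×0.747) = 1054.4 kg/h.
Recycle W = 0.253×1054.4 = 266.76 kg/h.
Combined feed R = 2380 + 266.76 = 2646.8 kg/h.
Overhead C = R − Q = 2646.8 − 1054.4 = 1592.4 kg/h.

1592 kg/h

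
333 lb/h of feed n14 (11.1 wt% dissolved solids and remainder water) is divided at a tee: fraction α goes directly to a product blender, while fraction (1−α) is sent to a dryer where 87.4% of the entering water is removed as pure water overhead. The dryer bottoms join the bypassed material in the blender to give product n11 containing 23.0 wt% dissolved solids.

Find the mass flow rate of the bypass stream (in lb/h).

111.3 lb/h

All 333×0.111 = 36.963 lb/h of dissolved solids reaches n11, so n11 = 36.963/0.230 = 160.71 lb/h and vapour = 172.29 lb/h.
The evaporator receives (1−α)·333 of feed at 0.889 water and removes 0.874 of that water:
0.874×0.889×(1−α)×333 = 172.29
(1−α) = 172.29/258.74 = 0.6659;  α = 0.3341.
Bypass flow = 0.3341×333 = 111.26 lb/h.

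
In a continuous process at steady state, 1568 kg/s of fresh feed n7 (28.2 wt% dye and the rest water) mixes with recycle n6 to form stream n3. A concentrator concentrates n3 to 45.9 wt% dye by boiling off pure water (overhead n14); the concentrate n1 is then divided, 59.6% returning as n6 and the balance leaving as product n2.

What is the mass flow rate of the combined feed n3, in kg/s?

Overall dye balance (none leaves overhead): dye in fresh feed = dye in product, i.e. 1568×0.282 = (1−0.596)·n1·0.459.
n1 = 442.18/(0.459×0.404) = 2384.5 kg/s.
Recycle n6 = 0.596×2384.5 = 1421.2 kg/s.
Combined feed n3 = 1568 + 1421.2 = 2989.2 kg/s.

2989 kg/s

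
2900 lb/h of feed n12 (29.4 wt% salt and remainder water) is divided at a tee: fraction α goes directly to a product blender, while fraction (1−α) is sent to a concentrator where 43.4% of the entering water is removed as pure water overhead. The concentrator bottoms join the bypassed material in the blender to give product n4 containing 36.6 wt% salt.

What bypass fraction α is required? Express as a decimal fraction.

0.358

All 2900×0.294 = 852.6 lb/h of salt reaches n4, so n4 = 852.6/0.366 = 2329.5 lb/h and vapour = 570.49 lb/h.
The evaporator receives (1−α)·2900 of feed at 0.706 water and removes 0.434 of that water:
0.434×0.706×(1−α)×2900 = 570.49
(1−α) = 570.49/888.57 = 0.6420;  α = 0.3580.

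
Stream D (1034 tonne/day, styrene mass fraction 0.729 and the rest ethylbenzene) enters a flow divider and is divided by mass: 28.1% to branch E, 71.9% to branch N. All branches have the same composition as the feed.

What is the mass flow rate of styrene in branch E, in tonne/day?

Branch E total = 0.281×1034 = 290.55 tonne/day.
styrene in E = 0.729×290.55 = 211.81 tonne/day.

211.8 tonne/day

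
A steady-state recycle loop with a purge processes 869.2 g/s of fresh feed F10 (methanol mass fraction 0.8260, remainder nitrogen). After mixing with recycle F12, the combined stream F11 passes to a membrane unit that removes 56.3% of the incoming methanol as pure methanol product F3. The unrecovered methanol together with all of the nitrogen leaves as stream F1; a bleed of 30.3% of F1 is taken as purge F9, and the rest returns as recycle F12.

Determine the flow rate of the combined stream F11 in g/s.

nitrogen enters only via F10 and leaves only via the purge: 869.2×0.174 = 0.303×(nitrogen in F1), and the membrane unit passes all nitrogen, so nitrogen in F11 = nitrogen in F1 = 499.14 g/s.
methanol in F11: m_A = 869.2×0.826 + (1−0.303)·(1−0.563)·m_A, so m_A = 717.96/0.6954 = 1032.4 g/s.
F11 = 1032.4 + 499.14 = 1531.6 g/s.

1532 g/s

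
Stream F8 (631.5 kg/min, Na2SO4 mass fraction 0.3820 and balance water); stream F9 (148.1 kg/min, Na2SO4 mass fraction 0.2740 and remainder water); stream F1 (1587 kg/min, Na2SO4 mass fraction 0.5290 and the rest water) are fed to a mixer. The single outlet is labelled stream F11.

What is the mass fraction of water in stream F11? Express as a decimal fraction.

Total flow out = 631.5 + 148.1 + 1587 = 2366.6 kg/min.
water in = 631.5×0.618 + 148.1×0.726 + 1587×0.471 = 1245.3 kg/min.
water mass fraction in F11 = 1245.3/2366.6 = 0.5262.

0.5262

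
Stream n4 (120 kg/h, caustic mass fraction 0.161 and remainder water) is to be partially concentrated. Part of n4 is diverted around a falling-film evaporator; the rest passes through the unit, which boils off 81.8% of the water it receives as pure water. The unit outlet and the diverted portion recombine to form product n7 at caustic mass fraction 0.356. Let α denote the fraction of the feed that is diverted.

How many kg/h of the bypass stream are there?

All 120×0.161 = 19.32 kg/h of caustic reaches n7, so n7 = 19.32/0.356 = 54.27 kg/h and vapour = 65.73 kg/h.
The evaporator receives (1−α)·120 of feed at 0.839 water and removes 0.818 of that water:
0.818×0.839×(1−α)×120 = 65.73
(1−α) = 65.73/82.356 = 0.7981;  α = 0.2019.
Bypass flow = 0.2019×120 = 24.225 kg/h.

24.23 kg/h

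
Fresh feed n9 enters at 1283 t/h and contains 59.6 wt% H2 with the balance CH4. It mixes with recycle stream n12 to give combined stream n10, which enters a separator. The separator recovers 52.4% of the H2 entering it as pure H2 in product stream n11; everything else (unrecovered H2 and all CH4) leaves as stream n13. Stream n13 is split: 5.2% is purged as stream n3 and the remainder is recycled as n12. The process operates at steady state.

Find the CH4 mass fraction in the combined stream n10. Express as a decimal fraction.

CH4 enters only via n9 and leaves only via the purge: 1283×0.404 = 0.052×(CH4 in n13), and the separator passes all CH4, so CH4 in n10 = CH4 in n13 = 9967.9 t/h.
H2 in n10: m_A = 1283×0.596 + (1−0.052)·(1−0.524)·m_A, so m_A = 764.67/0.5488 = 1393.5 t/h.
n10 = 1393.5 + 9967.9 = 11361 t/h.
CH4 fraction in n10 = 9967.9/11361 = 0.877.

0.877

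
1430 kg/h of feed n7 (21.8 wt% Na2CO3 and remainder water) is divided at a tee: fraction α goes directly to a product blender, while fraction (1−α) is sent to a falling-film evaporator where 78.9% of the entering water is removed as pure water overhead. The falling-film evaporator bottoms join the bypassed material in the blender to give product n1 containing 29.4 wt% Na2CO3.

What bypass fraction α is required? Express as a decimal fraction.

All 1430×0.218 = 311.74 kg/h of Na2CO3 reaches n1, so n1 = 311.74/0.294 = 1060.3 kg/h and vapour = 369.66 kg/h.
The evaporator receives (1−α)·1430 of feed at 0.782 water and removes 0.789 of that water:
0.789×0.782×(1−α)×1430 = 369.66
(1−α) = 369.66/882.31 = 0.4190;  α = 0.5810.

0.581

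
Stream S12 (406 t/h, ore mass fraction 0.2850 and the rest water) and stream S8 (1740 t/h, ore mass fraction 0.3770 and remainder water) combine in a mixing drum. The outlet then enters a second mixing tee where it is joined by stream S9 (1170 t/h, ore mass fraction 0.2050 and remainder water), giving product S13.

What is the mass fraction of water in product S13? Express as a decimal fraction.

Overall, product flow = 3316 t/h.
water in = 406×0.715 + 1740×0.623 + 1170×0.795 = 2304.5 t/h.
water fraction in S13 = 0.6950.

0.6950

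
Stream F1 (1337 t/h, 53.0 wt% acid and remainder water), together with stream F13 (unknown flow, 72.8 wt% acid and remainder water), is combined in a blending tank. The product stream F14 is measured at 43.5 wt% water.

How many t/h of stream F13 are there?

Let F13 be the unknown flow. Total out = 1337 + F13.
water balance: 628.39 + 0.272·F13 = 0.435·(1337 + F13)
(0.272 − 0.435)·F13 = 0.435×1337 − 628.39 = -46.795
F13 = -46.795 / -0.163 = 287.09 t/h

287.1 t/h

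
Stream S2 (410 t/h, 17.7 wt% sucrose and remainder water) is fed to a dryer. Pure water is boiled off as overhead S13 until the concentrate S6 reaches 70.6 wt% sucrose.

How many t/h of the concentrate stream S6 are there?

sucrose is conserved: 410×0.177 = 72.57 t/h all reports to the concentrate.
Concentrate = 72.57/(target fraction) = 102.79 t/h.

102.8 t/h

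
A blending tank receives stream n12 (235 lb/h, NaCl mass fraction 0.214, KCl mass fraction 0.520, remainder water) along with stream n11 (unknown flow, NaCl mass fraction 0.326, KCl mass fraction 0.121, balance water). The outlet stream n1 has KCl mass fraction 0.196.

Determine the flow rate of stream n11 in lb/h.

1015 lb/h

Let n11 be the unknown flow. Total out = 235 + n11.
KCl balance: 122.2 + 0.121·n11 = 0.196·(235 + n11)
(0.121 − 0.196)·n11 = 0.196×235 − 122.2 = -76.14
n11 = -76.14 / -0.075 = 1015.2 lb/h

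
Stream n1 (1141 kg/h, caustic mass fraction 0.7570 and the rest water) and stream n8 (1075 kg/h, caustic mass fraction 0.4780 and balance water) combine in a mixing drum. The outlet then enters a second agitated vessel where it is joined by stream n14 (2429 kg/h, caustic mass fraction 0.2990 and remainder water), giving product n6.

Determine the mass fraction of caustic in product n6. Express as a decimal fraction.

0.4529

Overall, product flow = 4645 kg/h.
caustic in = 1141×0.757 + 1075×0.478 + 2429×0.299 = 2103.9 kg/h.
caustic fraction in n6 = 0.4529.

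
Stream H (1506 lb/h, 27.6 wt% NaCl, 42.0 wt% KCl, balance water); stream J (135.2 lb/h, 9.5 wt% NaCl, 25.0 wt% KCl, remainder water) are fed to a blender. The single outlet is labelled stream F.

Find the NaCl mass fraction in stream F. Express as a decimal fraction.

Total flow out = 1506 + 135.2 = 1641.2 lb/h.
NaCl in = 1506×0.276 + 135.2×0.095 = 428.5 lb/h.
NaCl mass fraction in F = 428.5/1641.2 = 0.2611.

0.2611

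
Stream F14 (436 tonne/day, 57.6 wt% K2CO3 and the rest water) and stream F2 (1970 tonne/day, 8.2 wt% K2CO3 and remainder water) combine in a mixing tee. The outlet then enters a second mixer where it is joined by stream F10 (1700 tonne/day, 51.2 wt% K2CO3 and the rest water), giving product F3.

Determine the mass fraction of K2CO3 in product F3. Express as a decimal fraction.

Overall, product flow = 4106 tonne/day.
K2CO3 in = 436×0.576 + 1970×0.082 + 1700×0.512 = 1283.1 tonne/day.
K2CO3 fraction in F3 = 0.312.

0.312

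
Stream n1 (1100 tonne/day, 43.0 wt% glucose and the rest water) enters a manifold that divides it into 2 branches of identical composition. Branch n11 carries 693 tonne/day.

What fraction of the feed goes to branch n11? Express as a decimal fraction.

0.630

Fraction to n11 = 693/1100 = 0.6300.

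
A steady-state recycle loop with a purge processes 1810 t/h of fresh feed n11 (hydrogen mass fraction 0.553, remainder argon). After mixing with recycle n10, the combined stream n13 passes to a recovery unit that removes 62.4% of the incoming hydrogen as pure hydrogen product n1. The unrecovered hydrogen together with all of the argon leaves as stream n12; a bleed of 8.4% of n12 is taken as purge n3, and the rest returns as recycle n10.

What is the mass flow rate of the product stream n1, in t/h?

952.7 t/h

hydrogen in n13: m_A = 1810×0.553 + (1−0.084)·(1−0.624)·m_A, so m_A = 1000.9/0.6556 = 1526.8 t/h.
Product n1 = 0.624×1526.8 = 952.71 t/h.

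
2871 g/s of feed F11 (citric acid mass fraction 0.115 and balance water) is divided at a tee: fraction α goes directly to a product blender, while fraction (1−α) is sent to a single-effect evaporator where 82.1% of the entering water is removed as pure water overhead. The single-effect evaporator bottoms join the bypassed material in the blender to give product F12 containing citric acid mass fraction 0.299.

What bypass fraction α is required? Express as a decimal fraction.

0.153

All 2871×0.115 = 330.17 g/s of citric acid reaches F12, so F12 = 330.17/0.299 = 1104.2 g/s and vapour = 1766.8 g/s.
The evaporator receives (1−α)·2871 of feed at 0.885 water and removes 0.821 of that water:
0.821×0.885×(1−α)×2871 = 1766.8
(1−α) = 1766.8/2086 = 0.8470;  α = 0.1530.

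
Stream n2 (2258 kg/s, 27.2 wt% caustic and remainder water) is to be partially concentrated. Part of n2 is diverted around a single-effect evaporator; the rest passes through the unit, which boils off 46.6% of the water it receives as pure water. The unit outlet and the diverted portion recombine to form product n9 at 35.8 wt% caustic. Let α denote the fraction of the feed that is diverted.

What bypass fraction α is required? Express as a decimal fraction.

0.292

All 2258×0.272 = 614.18 kg/s of caustic reaches n9, so n9 = 614.18/0.358 = 1715.6 kg/s and vapour = 542.42 kg/s.
The evaporator receives (1−α)·2258 of feed at 0.728 water and removes 0.466 of that water:
0.466×0.728×(1−α)×2258 = 542.42
(1−α) = 542.42/766.02 = 0.7081;  α = 0.2919.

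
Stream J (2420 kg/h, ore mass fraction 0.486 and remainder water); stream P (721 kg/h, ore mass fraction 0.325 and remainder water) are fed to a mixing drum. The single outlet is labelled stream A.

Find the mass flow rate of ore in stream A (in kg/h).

1410 kg/h

ore out = ore in = 2420×0.486 + 721×0.325 = 1410.4 kg/h.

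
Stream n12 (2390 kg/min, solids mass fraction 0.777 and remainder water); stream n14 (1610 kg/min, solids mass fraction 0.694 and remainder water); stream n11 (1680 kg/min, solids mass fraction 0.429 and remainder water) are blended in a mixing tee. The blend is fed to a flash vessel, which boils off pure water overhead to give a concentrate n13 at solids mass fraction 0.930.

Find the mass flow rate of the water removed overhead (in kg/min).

solids entering = 2390×0.777 + 1610×0.694 + 1680×0.429 = 3695.1 kg/min.
All solids reports to n13, so n13 = 3695.1/0.930 = 3973.2 kg/min.
Total feed = 5680 kg/min; overhead = 5680 − 3973.2 = 1706.8 kg/min.

1707 kg/min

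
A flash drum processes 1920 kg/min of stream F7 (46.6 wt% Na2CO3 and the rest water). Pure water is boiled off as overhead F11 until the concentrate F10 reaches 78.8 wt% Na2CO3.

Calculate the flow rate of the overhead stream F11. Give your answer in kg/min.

784.6 kg/min

Na2CO3 is conserved: 1920×0.466 = 894.72 kg/min all reports to the concentrate.
Concentrate = 894.72/(target fraction) = 1135.4 kg/min.
Overhead = 1920 − 1135.4 = 784.57 kg/min.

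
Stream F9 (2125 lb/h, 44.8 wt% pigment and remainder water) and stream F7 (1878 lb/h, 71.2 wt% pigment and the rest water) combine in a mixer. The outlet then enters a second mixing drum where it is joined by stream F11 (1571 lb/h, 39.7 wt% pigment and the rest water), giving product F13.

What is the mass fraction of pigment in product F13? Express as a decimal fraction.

Overall, product flow = 5574 lb/h.
pigment in = 2125×0.448 + 1878×0.712 + 1571×0.397 = 2912.8 lb/h.
pigment fraction in F13 = 0.5226.

0.5226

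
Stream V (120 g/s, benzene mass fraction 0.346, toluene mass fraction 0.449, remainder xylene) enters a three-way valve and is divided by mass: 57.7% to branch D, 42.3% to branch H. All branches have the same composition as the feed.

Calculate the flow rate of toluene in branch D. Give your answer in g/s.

Branch D total = 0.577×120 = 69.24 g/s.
toluene in D = 0.449×69.24 = 31.089 g/s.

31.09 g/s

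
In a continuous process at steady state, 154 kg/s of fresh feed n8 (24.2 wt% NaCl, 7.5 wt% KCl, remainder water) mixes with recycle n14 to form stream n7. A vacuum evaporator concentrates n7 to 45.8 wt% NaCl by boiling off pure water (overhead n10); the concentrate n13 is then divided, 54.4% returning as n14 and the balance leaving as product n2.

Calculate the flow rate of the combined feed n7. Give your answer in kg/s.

251.1 kg/s

Overall NaCl balance (none leaves overhead): NaCl in fresh feed = NaCl in product, i.e. 154×0.242 = (1−0.544)·n13·0.458.
n13 = 37.268/(0.458×0.456) = 178.45 kg/s.
Recycle n14 = 0.544×178.45 = 97.074 kg/s.
Combined feed n7 = 154 + 97.074 = 251.07 kg/s.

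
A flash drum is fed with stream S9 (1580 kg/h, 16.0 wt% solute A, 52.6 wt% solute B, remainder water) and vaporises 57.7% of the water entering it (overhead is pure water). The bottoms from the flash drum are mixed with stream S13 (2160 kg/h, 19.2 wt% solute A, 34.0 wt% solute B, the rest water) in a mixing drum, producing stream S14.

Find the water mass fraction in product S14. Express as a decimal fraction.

0.353

Vapour removed = 0.577×0.314×1580 = 286.26 kg/h; concentrate = 1293.7 kg/h.
water reaching the mixer = 209.86 (from concentrate) + 2160×0.468 = 1220.7 kg/h.
Product flow = 1293.7 + 2160 = 3453.7 kg/h; water fraction = 0.353.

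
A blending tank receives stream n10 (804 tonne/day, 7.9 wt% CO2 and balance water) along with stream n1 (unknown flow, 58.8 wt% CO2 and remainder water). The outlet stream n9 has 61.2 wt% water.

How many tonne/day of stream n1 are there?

Let n1 be the unknown flow. Total out = 804 + n1.
water balance: 740.48 + 0.412·n1 = 0.612·(804 + n1)
(0.412 − 0.612)·n1 = 0.612×804 − 740.48 = -248.44
n1 = -248.44 / -0.200 = 1242.2 tonne/day

1242 tonne/day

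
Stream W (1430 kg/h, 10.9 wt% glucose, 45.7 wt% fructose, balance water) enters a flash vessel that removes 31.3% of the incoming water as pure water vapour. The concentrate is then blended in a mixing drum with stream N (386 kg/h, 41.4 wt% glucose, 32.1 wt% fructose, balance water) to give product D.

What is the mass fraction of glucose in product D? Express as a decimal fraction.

Vapour removed = 0.313×0.434×1430 = 194.25 kg/h; concentrate = 1235.7 kg/h.
glucose reaching the mixer = 155.87 (from concentrate) + 386×0.414 = 315.67 kg/h.
Product flow = 1235.7 + 386 = 1621.7 kg/h; glucose fraction = 0.195.

0.195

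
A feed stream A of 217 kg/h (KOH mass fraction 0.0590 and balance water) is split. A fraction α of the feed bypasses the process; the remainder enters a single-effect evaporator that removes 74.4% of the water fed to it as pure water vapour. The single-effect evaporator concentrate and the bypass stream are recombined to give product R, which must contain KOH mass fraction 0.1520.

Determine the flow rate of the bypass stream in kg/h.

All 217×0.059 = 12.803 kg/h of KOH reaches R, so R = 12.803/0.152 = 84.23 kg/h and vapour = 132.77 kg/h.
The evaporator receives (1−α)·217 of feed at 0.941 water and removes 0.744 of that water:
0.744×0.941×(1−α)×217 = 132.77
(1−α) = 132.77/151.92 = 0.8739;  α = 0.1261.
Bypass flow = 0.1261×217 = 27.357 kg/h.

27.36 kg/h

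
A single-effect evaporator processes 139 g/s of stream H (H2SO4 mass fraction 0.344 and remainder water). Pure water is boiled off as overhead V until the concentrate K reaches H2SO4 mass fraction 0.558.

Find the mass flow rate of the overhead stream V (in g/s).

H2SO4 is conserved: 139×0.344 = 47.816 g/s all reports to the concentrate.
Concentrate = 47.816/(target fraction) = 85.692 g/s.
Overhead = 139 − 85.692 = 53.308 g/s.

53.31 g/s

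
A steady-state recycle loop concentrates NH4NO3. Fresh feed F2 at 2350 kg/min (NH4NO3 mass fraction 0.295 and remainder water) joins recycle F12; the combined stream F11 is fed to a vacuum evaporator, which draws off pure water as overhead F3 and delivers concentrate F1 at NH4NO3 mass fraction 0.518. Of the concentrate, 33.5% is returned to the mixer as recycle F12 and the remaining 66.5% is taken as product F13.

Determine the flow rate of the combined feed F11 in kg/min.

3024 kg/min

Overall NH4NO3 balance (none leaves overhead): NH4NO3 in fresh feed = NH4NO3 in product, i.e. 2350×0.295 = (1−0.335)·F1·0.518.
F1 = 693.25/(0.518×0.665) = 2012.5 kg/min.
Recycle F12 = 0.335×2012.5 = 674.19 kg/min.
Combined feed F11 = 2350 + 674.19 = 3024.2 kg/min.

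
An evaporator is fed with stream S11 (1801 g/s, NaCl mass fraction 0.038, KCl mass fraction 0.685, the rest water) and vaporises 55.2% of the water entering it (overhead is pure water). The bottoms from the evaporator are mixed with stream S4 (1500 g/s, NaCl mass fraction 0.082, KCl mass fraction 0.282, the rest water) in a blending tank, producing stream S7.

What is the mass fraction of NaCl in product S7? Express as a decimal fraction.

0.063

Vapour removed = 0.552×0.277×1801 = 275.38 g/s; concentrate = 1525.6 g/s.
NaCl reaching the mixer = 68.438 (from concentrate) + 1500×0.082 = 191.44 g/s.
Product flow = 1525.6 + 1500 = 3025.6 g/s; NaCl fraction = 0.063.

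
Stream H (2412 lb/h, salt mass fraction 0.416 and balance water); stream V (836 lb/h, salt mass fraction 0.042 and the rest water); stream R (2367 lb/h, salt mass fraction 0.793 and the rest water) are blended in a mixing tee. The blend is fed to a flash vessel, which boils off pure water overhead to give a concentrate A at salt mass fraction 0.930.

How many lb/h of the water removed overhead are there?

salt entering = 2412×0.416 + 836×0.042 + 2367×0.793 = 2915.5 lb/h.
All salt reports to A, so A = 2915.5/0.930 = 3135 lb/h.
Total feed = 5615 lb/h; overhead = 5615 − 3135 = 2480 lb/h.

2480 lb/h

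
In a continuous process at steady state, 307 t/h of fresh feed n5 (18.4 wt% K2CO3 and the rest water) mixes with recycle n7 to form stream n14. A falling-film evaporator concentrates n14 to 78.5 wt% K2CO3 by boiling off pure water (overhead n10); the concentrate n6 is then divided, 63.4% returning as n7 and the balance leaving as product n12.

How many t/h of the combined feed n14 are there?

Overall K2CO3 balance (none leaves overhead): K2CO3 in fresh feed = K2CO3 in product, i.e. 307×0.184 = (1−0.634)·n6·0.785.
n6 = 56.488/(0.785×0.366) = 196.61 t/h.
Recycle n7 = 0.634×196.61 = 124.65 t/h.
Combined feed n14 = 307 + 124.65 = 431.65 t/h.

431.7 t/h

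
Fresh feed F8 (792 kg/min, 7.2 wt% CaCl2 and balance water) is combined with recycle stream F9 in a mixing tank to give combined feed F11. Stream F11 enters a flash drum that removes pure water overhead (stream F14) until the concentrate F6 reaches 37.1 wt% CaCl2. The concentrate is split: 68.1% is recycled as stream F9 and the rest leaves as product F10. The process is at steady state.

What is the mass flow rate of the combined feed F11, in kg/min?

1120 kg/min

Overall CaCl2 balance (none leaves overhead): CaCl2 in fresh feed = CaCl2 in product, i.e. 792×0.072 = (1−0.681)·F6·0.371.
F6 = 57.024/(0.371×0.319) = 481.83 kg/min.
Recycle F9 = 0.681×481.83 = 328.13 kg/min.
Combined feed F11 = 792 + 328.13 = 1120.1 kg/min.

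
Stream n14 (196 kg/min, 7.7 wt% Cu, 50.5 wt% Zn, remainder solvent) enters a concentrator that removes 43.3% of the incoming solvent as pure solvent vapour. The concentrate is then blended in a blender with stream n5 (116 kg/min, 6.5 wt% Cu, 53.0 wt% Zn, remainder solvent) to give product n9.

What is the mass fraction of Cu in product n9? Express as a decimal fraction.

0.082

Vapour removed = 0.433×0.418×196 = 35.475 kg/min; concentrate = 160.53 kg/min.
Cu reaching the mixer = 15.092 (from concentrate) + 116×0.065 = 22.632 kg/min.
Product flow = 160.53 + 116 = 276.53 kg/min; Cu fraction = 0.082.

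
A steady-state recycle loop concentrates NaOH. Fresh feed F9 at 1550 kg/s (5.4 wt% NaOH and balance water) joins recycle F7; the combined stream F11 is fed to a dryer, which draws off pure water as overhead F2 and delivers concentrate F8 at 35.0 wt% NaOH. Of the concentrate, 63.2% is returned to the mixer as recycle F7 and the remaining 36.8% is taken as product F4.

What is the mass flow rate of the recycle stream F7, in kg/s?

410.7 kg/s

Overall NaOH balance (none leaves overhead): NaOH in fresh feed = NaOH in product, i.e. 1550×0.054 = (1−0.632)·F8·0.350.
F8 = 83.7/(0.350×0.368) = 649.84 kg/s.
Recycle F7 = 0.632×649.84 = 410.7 kg/s.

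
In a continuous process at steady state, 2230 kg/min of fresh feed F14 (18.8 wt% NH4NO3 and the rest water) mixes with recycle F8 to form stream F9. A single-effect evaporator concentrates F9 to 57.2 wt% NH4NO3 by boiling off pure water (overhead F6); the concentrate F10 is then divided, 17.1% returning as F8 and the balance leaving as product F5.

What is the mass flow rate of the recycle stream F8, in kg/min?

Overall NH4NO3 balance (none leaves overhead): NH4NO3 in fresh feed = NH4NO3 in product, i.e. 2230×0.188 = (1−0.171)·F10·0.572.
F10 = 419.24/(0.572×0.829) = 884.12 kg/min.
Recycle F8 = 0.171×884.12 = 151.18 kg/min.

151.2 kg/min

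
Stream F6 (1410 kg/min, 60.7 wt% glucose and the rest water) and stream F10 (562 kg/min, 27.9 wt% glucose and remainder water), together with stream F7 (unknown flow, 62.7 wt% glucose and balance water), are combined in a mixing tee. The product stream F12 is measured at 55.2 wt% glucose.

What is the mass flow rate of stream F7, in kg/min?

Let F7 be the unknown flow. Total out = 1972 + F7.
glucose balance: 1012.7 + 0.627·F7 = 0.552·(1972 + F7)
(0.627 − 0.552)·F7 = 0.552×1972 − 1012.7 = 75.876
F7 = 75.876 / 0.075 = 1011.7 kg/min

1012 kg/min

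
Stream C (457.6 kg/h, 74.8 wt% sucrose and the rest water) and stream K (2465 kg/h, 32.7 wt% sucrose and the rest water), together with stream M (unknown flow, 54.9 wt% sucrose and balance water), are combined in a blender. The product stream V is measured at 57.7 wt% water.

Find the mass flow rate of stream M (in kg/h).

697.8 kg/h

Let M be the unknown flow. Total out = 2922.6 + M.
water balance: 1774.3 + 0.451·M = 0.577·(2922.6 + M)
(0.451 − 0.577)·M = 0.577×2922.6 − 1774.3 = -87.92
M = -87.92 / -0.126 = 697.78 kg/h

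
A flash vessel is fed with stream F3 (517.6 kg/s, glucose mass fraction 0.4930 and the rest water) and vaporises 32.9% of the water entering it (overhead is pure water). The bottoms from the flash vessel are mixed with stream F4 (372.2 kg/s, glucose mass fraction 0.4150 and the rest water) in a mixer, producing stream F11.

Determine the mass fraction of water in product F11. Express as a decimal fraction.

Vapour removed = 0.329×0.507×517.6 = 86.337 kg/s; concentrate = 431.26 kg/s.
water reaching the mixer = 176.09 (from concentrate) + 372.2×0.585 = 393.82 kg/s.
Product flow = 431.26 + 372.2 = 803.46 kg/s; water fraction = 0.4902.

0.4902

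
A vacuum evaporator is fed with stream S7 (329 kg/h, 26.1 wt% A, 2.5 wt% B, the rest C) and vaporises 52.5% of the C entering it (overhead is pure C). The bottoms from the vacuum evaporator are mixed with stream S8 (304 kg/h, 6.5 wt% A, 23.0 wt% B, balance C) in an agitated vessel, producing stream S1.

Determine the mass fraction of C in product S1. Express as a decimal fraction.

Vapour removed = 0.525×0.714×329 = 123.33 kg/h; concentrate = 205.67 kg/h.
C reaching the mixer = 111.58 (from concentrate) + 304×0.705 = 325.9 kg/h.
Product flow = 205.67 + 304 = 509.67 kg/h; C fraction = 0.6394.

0.6394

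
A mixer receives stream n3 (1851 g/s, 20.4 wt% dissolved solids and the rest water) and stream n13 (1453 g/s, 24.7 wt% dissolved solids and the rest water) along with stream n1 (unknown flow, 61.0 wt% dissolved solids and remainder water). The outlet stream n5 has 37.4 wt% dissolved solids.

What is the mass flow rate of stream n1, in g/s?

2115 g/s

Let n1 be the unknown flow. Total out = 3304 + n1.
dissolved solids balance: 736.5 + 0.610·n1 = 0.374·(3304 + n1)
(0.610 − 0.374)·n1 = 0.374×3304 − 736.5 = 499.2
n1 = 499.2 / 0.236 = 2115.3 g/s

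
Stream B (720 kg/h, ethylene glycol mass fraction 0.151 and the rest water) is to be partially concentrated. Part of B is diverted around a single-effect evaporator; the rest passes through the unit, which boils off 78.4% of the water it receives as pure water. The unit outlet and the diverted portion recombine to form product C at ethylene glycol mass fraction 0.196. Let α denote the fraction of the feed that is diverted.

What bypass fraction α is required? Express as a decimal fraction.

All 720×0.151 = 108.72 kg/h of ethylene glycol reaches C, so C = 108.72/0.196 = 554.69 kg/h and vapour = 165.31 kg/h.
The evaporator receives (1−α)·720 of feed at 0.849 water and removes 0.784 of that water:
0.784×0.849×(1−α)×720 = 165.31
(1−α) = 165.31/479.24 = 0.3449;  α = 0.6551.

0.655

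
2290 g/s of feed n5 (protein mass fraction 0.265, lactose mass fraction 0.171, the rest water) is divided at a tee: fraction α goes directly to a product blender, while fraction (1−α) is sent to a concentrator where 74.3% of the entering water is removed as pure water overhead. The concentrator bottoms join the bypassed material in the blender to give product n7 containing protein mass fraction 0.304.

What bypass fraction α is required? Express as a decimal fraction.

0.694

All 2290×0.265 = 606.85 g/s of protein reaches n7, so n7 = 606.85/0.304 = 1996.2 g/s and vapour = 293.78 g/s.
The evaporator receives (1−α)·2290 of feed at 0.564 water and removes 0.743 of that water:
0.743×0.564×(1−α)×2290 = 293.78
(1−α) = 293.78/959.63 = 0.3061;  α = 0.6939.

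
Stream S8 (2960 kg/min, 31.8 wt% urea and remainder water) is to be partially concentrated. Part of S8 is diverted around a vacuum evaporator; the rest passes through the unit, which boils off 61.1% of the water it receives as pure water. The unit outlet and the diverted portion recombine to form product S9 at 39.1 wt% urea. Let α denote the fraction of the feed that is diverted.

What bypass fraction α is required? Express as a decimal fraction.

0.552

All 2960×0.318 = 941.28 kg/min of urea reaches S9, so S9 = 941.28/0.391 = 2407.4 kg/min and vapour = 552.63 kg/min.
The evaporator receives (1−α)·2960 of feed at 0.682 water and removes 0.611 of that water:
0.611×0.682×(1−α)×2960 = 552.63
(1−α) = 552.63/1233.4 = 0.4480;  α = 0.5520.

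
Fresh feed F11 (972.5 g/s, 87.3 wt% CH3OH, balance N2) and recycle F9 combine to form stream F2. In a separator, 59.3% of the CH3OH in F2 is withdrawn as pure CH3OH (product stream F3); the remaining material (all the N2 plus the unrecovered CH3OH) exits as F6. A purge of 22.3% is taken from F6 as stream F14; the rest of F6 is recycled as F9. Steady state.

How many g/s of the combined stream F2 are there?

N2 enters only via F11 and leaves only via the purge: 972.5×0.127 = 0.223×(N2 in F6), and the separator passes all N2, so N2 in F2 = N2 in F6 = 553.85 g/s.
CH3OH in F2: m_A = 972.5×0.873 + (1−0.223)·(1−0.593)·m_A, so m_A = 848.99/0.6838 = 1241.7 g/s.
F2 = 1241.7 + 553.85 = 1795.5 g/s.

1795 g/s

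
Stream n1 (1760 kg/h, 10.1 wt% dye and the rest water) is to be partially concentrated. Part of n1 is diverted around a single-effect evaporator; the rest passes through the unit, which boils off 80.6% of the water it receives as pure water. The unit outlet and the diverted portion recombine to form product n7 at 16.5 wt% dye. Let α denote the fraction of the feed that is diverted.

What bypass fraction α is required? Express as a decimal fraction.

All 1760×0.101 = 177.76 kg/h of dye reaches n7, so n7 = 177.76/0.165 = 1077.3 kg/h and vapour = 682.67 kg/h.
The evaporator receives (1−α)·1760 of feed at 0.899 water and removes 0.806 of that water:
0.806×0.899×(1−α)×1760 = 682.67
(1−α) = 682.67/1275.3 = 0.5353;  α = 0.4647.

0.465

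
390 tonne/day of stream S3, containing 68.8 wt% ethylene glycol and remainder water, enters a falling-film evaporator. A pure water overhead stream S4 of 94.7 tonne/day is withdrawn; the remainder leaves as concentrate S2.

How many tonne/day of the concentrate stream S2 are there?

295.3 tonne/day

Concentrate = 390 − 94.7 = 295.3 tonne/day.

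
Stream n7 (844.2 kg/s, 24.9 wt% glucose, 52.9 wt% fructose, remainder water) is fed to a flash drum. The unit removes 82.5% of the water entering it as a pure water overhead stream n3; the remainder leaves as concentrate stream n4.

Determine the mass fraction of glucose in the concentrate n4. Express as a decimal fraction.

glucose is not removed: 844.2×0.249 = 210.21 kg/s of glucose enters n4.
water entering = 844.2×0.222 = 187.41 kg/s; overhead removed = 0.825×187.41 = 154.62 kg/s.
Concentrate = 844.2 − 154.62 = 689.58 kg/s.
Mass fraction = 210.21/689.58 = 0.3048.

0.3048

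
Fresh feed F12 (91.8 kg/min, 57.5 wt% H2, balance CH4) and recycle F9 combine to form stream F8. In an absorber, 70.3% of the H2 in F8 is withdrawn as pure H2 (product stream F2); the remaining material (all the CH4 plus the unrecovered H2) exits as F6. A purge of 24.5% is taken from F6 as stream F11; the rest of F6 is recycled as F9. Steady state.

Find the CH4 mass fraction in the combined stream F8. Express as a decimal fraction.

CH4 enters only via F12 and leaves only via the purge: 91.8×0.425 = 0.245×(CH4 in F6), and the absorber passes all CH4, so CH4 in F8 = CH4 in F6 = 159.24 kg/min.
H2 in F8: m_A = 91.8×0.575 + (1−0.245)·(1−0.703)·m_A, so m_A = 52.785/0.7758 = 68.043 kg/min.
F8 = 68.043 + 159.24 = 227.29 kg/min.
CH4 fraction in F8 = 159.24/227.29 = 0.7006.

0.7006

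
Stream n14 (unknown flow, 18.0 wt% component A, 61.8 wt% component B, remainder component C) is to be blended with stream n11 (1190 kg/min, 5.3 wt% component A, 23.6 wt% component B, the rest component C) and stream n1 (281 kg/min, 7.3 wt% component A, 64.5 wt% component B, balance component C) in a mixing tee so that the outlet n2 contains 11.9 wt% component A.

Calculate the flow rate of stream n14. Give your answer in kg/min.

1499 kg/min

Let n14 be the unknown flow. Total out = 1471 + n14.
component A balance: 83.583 + 0.180·n14 = 0.119·(1471 + n14)
(0.180 − 0.119)·n14 = 0.119×1471 − 83.583 = 91.466
n14 = 91.466 / 0.061 = 1499.4 kg/min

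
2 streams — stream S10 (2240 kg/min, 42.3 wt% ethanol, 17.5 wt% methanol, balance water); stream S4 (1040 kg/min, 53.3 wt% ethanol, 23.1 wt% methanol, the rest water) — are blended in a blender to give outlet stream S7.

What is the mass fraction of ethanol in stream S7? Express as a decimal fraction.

0.458

Total flow out = 2240 + 1040 = 3280 kg/min.
ethanol in = 2240×0.423 + 1040×0.533 = 1501.8 kg/min.
ethanol mass fraction in S7 = 1501.8/3280 = 0.458.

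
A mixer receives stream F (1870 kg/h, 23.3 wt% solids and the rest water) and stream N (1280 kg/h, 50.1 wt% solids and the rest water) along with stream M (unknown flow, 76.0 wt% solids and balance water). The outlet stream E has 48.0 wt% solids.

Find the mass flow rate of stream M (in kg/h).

1554 kg/h

Let M be the unknown flow. Total out = 3150 + M.
solids balance: 1077 + 0.760·M = 0.480·(3150 + M)
(0.760 − 0.480)·M = 0.480×3150 − 1077 = 435.01
M = 435.01 / 0.280 = 1553.6 kg/h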